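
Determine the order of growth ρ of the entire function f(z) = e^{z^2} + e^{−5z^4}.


Each summand is entire of order 2 and 4 respectively (as in the single-exponential case). The order of a sum is at most the max of the orders, so ρ ≤ 4. For the lower bound: on |z|=r choose arg z so that -5z^4 is real positive; then |e^{-5z^4}| = e^{5r^4} while |e^{1z^2}| ≤ e^{1r^2} = o(e^{5r^4}). So |f| ≥ e^{5r^4}(1 − o(1)) and ρ ≥ 4. Hence ρ = max(2, 4) = 4.
Therefore ρ = 4.

Order ρ = 4.


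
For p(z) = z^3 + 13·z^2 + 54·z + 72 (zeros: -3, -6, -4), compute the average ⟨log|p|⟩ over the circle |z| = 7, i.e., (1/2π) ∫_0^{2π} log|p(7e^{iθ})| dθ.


Zeros: -6, -4, -3; r = 7.
Inside |z| < r: -6, -4, -3. Outside (|z| ≥ r): ∅.
p(0) = 72, so log|p(0)| = log(72) = 4.2767.
Apply Jensen: I(r) = log|p(0)| + Σ_k log(r/|z_k|), summed over zeros inside |z| < r.
  log(r/|z_k|) for z_k = -3: log(7/3) = 0.8473
  log(r/|z_k|) for z_k = -6: log(7/6) = 0.1542
  log(r/|z_k|) for z_k = -4: log(7/4) = 0.5596
Sum over inside zeros: 1.5611.
I(r) = log|p(0)| + (inside sum) = 4.2767 + 1.5611 = 5.8377.
Closed form (all zeros inside, monic): I(r) = n·log(r) = 3·log(7) = 5.8377. ✓

I(r) ≈ 5.8377.


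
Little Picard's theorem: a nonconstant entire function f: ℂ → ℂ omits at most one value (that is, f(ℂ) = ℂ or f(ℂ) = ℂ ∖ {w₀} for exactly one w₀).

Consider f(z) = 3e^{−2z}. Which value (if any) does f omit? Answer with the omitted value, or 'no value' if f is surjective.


Little Picard bounds the complement of f(ℂ) to at most one point.
e^{−2z} is never zero on ℂ, so 3·e^{−2z} takes every value in ℂ ∖ {0}. Adding 0 shifts the range to ℂ ∖ {0}. Thus f omits exactly the value 0.

Omitted value: 0.


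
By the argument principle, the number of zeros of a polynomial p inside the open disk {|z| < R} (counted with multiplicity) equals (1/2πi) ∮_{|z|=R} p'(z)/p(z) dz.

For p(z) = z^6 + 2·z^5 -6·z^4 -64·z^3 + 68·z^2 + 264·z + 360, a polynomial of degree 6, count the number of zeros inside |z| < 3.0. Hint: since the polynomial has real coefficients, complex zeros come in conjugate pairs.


The zeros of p are: (3 + 1i), (3 - 1i), (-1 + 1i), (-1 - 1i), (-3 + 3i), (-3 - 3i).
Their magnitudes are: 3.162, 3.162, 1.414, 1.414, 4.243, 4.243.
Zeros with |z| < R = 3.0: (-1 + 1i), (-1 - 1i).
Count = 2.
By the argument principle, (1/2πi) ∮_{|z|=R} p'(z)/p(z) dz equals exactly this count.

Number of zeros inside |z| < 3.0: 2.


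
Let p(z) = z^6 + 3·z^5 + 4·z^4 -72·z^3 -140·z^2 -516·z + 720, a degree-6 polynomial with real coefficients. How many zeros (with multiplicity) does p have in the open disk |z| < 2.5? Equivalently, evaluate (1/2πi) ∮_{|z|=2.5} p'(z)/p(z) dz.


The zeros of p are: (-3 + 3i), (-3 - 3i), (-1 + 3i), (-1 - 3i), 1, 4.
Their magnitudes are: 4.243, 4.243, 3.162, 3.162, 1, 4.
Zeros with |z| < R = 2.5: 1.
Count = 1.
By the argument principle, (1/2πi) ∮_{|z|=R} p'(z)/p(z) dz equals exactly this count.

Number of zeros inside |z| < 2.5: 1.


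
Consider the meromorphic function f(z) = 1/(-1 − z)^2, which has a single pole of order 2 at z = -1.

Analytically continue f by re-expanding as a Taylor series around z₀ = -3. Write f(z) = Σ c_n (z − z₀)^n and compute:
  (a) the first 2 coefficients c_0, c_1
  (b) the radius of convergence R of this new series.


Let w = z − z₀, so z = z₀ + w.
Then -1 − z = -1 − (z₀ + w) = (-1 − z₀) − w = 2 − w.
f(z) = 1/(2 − w)^2 = (1/(2)^2) · (1 − w/(2))^{−2}.
By the binomial series (1−u)^{−2} = Σ_{n≥0} C(n+1, 1) u^n for |u|<1, with u = w/(2):
  c_n = C(n+1, 1) / (2)^(n+2).
  c_0 = 1/(2)^2 = 1/4.
  c_1 = 2/(2)^3 = 1/4.
The series is valid for |w/d| < 1, i.e. |z − z₀| < |d|.
Radius of convergence: R = |-1 − z₀| = |2| = 2 (distance from z₀ to the singularity z = -1).

c_0 = 1/4, c_1 = 1/4; R = 2.


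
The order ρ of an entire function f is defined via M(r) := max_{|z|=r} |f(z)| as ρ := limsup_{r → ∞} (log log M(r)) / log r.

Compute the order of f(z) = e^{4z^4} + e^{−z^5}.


Each summand is entire of order 4 and 5 respectively (as in the single-exponential case). The order of a sum is at most the max of the orders, so ρ ≤ 5. For the lower bound: on |z|=r choose arg z so that -1z^5 is real positive; then |e^{-1z^5}| = e^{1r^5} while |e^{4z^4}| ≤ e^{4r^4} = o(e^{1r^5}). So |f| ≥ e^{1r^5}(1 − o(1)) and ρ ≥ 5. Hence ρ = max(4, 5) = 5.
Therefore ρ = 5.

Order ρ = 5.


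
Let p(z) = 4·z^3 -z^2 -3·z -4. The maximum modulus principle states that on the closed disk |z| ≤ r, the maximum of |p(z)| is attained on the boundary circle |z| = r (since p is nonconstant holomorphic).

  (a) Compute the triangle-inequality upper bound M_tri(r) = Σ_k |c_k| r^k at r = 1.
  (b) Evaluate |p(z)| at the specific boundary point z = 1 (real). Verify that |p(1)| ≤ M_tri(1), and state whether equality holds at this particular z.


Coefficients: c_0 = -4, c_1 = -3, c_2 = -1, c_3 = 4. Radius r = 1.
Part (a). Triangle bound: M_tri(r) = Σ_k |c_k| r^k
  = |-4|·1^0 + |-3|·1^1 + |-1|·1^2 + |4|·1^3
  = 4 + 3 + 1 + 4 = 12.
This bounds M(r) := max_{|z|=r} |p(z)| from above; equality holds iff all terms c_k z^k can be made to align in phase at a single z on |z|=r.
Part (b). At z = 1 (real, on the circle |z| = r):
  p(1) = (-4)·1^0 + (-3)·1^1 + (-1)·1^2 + (4)·1^3 = -4.
  |p(1)| = 4.
Check: |p(1)| = 4 ≤ 12 = M_tri(1). ✓ Equality does not hold at z = 1 (the coefficients have mixed signs, so the terms do not all align in phase there).

M_tri(1) = 12; |p(1)| = 4; equality at z=1: no.


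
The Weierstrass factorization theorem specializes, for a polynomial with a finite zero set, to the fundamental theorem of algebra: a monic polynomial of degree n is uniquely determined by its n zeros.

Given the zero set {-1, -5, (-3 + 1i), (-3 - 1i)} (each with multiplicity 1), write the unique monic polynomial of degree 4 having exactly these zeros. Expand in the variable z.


The polynomial is p(z) = ∏_{α ∈ S} (z − α), where S = {-1, -5, (-3 + 1i), (-3 - 1i)}.
Expanding the product yields: p(z) = z^4 + 12·z^3 + 51·z^2 + 90·z + 50.
Note conjugate pairs combine to real quadratics: (z − (-3+1i))(z − (-3−1i)) = z² + 6z + 10.
The resulting polynomial has degree 4 and real coefficients as required.

p(z) = z^4 + 12·z^3 + 51·z^2 + 90·z + 50.


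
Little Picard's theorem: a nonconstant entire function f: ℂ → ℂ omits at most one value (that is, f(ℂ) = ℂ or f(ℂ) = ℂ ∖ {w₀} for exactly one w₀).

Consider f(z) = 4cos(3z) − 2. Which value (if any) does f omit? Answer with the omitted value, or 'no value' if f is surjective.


Little Picard bounds the complement of f(ℂ) to at most one point.
cos is entire and surjective onto ℂ: for every w ∈ ℂ, cos(ζ) = w has a solution ζ ∈ ℂ (e.g., via the complex inverse arccos). With ζ = 3z this gives z = ζ/(3). Then 4·cos(3z) takes every value in 4·ℂ = ℂ, and adding -2 is a bijection of ℂ. So f is surjective and omits no value. (Note: only on the real line is cos bounded by [−1, 1].)

Omitted value: no value.


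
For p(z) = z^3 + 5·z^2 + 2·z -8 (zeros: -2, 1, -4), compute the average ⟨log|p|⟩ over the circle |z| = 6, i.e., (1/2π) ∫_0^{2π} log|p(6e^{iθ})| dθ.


Zeros: -4, -2, 1; r = 6.
Inside |z| < r: -4, -2, 1. Outside (|z| ≥ r): ∅.
p(0) = -8, so log|p(0)| = log(8) = 2.0794.
Apply Jensen: I(r) = log|p(0)| + Σ_k log(r/|z_k|), summed over zeros inside |z| < r.
  log(r/|z_k|) for z_k = -2: log(6/2) = 1.0986
  log(r/|z_k|) for z_k = 1: log(6/1) = 1.7918
  log(r/|z_k|) for z_k = -4: log(6/4) = 0.4055
Sum over inside zeros: 3.2958.
I(r) = log|p(0)| + (inside sum) = 2.0794 + 3.2958 = 5.3753.
Closed form (all zeros inside, monic): I(r) = n·log(r) = 3·log(6) = 5.3753. ✓

I(r) ≈ 5.3753.


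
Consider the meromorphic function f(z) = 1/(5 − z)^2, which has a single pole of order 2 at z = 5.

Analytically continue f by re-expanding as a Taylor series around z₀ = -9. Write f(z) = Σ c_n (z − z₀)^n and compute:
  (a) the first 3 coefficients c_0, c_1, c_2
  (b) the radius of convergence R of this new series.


Let w = z − z₀, so z = z₀ + w.
Then 5 − z = 5 − (z₀ + w) = (5 − z₀) − w = 14 − w.
f(z) = 1/(14 − w)^2 = (1/(14)^2) · (1 − w/(14))^{−2}.
By the binomial series (1−u)^{−2} = Σ_{n≥0} C(n+1, 1) u^n for |u|<1, with u = w/(14):
  c_n = C(n+1, 1) / (14)^(n+2).
  c_0 = 1/(14)^2 = 1/196.
  c_1 = 2/(14)^3 = 1/1372.
  c_2 = 3/(14)^4 = 3/38416.
The series is valid for |w/d| < 1, i.e. |z − z₀| < |d|.
Radius of convergence: R = |5 − z₀| = |14| = 14 (distance from z₀ to the singularity z = 5).

c_0 = 1/196, c_1 = 1/1372, c_2 = 3/38416; R = 14.


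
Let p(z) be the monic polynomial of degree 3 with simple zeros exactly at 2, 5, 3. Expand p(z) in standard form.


The polynomial is p(z) = ∏_{α ∈ S} (z − α), where S = {2, 5, 3}.
Expanding the product yields: p(z) = z^3 -10·z^2 + 31·z -30.
The resulting polynomial has degree 3 and real coefficients as required.

p(z) = z^3 -10·z^2 + 31·z -30.


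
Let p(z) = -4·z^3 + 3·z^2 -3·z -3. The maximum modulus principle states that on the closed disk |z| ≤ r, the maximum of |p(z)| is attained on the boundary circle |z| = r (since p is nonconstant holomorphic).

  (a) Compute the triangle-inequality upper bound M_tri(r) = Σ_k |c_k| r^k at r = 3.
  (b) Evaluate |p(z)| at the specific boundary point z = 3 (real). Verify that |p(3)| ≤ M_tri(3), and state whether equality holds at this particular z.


Coefficients: c_0 = -3, c_1 = -3, c_2 = 3, c_3 = -4. Radius r = 3.
Part (a). Triangle bound: M_tri(r) = Σ_k |c_k| r^k
  = |-3|·3^0 + |-3|·3^1 + |3|·3^2 + |-4|·3^3
  = 3 + 9 + 27 + 108 = 147.
This bounds M(r) := max_{|z|=r} |p(z)| from above; equality holds iff all terms c_k z^k can be made to align in phase at a single z on |z|=r.
Part (b). At z = 3 (real, on the circle |z| = r):
  p(3) = (-3)·3^0 + (-3)·3^1 + (3)·3^2 + (-4)·3^3 = -93.
  |p(3)| = 93.
Check: |p(3)| = 93 ≤ 147 = M_tri(3). ✓ Equality does not hold at z = 3 (the coefficients have mixed signs, so the terms do not all align in phase there).

M_tri(3) = 147; |p(3)| = 93; equality at z=3: no.


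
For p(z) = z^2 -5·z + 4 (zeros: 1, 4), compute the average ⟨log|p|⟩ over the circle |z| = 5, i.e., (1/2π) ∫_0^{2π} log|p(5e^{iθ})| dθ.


Zeros: 1, 4; r = 5.
Inside |z| < r: 1, 4. Outside (|z| ≥ r): ∅.
p(0) = 4, so log|p(0)| = log(4) = 1.3863.
Apply Jensen: I(r) = log|p(0)| + Σ_k log(r/|z_k|), summed over zeros inside |z| < r.
  log(r/|z_k|) for z_k = 1: log(5/1) = 1.6094
  log(r/|z_k|) for z_k = 4: log(5/4) = 0.2231
Sum over inside zeros: 1.8326.
I(r) = log|p(0)| + (inside sum) = 1.3863 + 1.8326 = 3.2189.
Closed form (all zeros inside, monic): I(r) = n·log(r) = 2·log(5) = 3.2189. ✓

I(r) ≈ 3.2189.


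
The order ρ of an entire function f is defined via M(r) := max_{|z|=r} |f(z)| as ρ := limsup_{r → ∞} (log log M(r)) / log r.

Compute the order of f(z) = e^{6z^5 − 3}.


|e^{6z^5 − 3}| = e^{Re(6·z^5) + -3} ≤ e^{6|z|^5 + -3} = e^{6r^5 + -3} on |z| = r, so ρ ≤ 5. Choosing z on |z|=r so that 6·z^5 is real positive (always possible by picking arg z appropriately) gives |f(z)| = e^{6r^5 + -3}, matching the bound. The additive constant -3 does not affect log log M(r) ~ 5·log r. Hence ρ = 5.
Therefore ρ = 5.

Order ρ = 5.


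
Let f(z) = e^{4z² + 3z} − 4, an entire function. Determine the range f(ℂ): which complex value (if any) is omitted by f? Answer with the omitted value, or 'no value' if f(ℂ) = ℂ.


Little Picard bounds the complement of f(ℂ) to at most one point.
The exponent g(z) = 4z² + 3z is a nonconstant polynomial, hence surjective onto ℂ. So e^{g(z)} takes every value in {e^w : w ∈ ℂ} = ℂ ∖ {0}. Adding -4 shifts the range to ℂ ∖ {-4}. f omits exactly -4.

Omitted value: -4.


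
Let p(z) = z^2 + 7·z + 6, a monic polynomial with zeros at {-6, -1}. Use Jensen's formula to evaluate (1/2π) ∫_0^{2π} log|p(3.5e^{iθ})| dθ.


Zeros: -6, -1; r = 3.5.
Inside |z| < r: -1. Outside (|z| ≥ r): -6.
p(0) = 6, so log|p(0)| = log(6) = 1.7918.
Apply Jensen: I(r) = log|p(0)| + Σ_k log(r/|z_k|), summed over zeros inside |z| < r.
  log(r/|z_k|) for z_k = -1: log(3.5/1) = 1.2528
  Outside zeros (-6) contribute nothing to the Jensen sum.
Sum over inside zeros: 1.2528.
I(r) = log|p(0)| + (inside sum) = 1.7918 + 1.2528 = 3.0445.
Note: since some zeros are outside |z| ≤ r, the simplified n·log(r) form does NOT apply — only the inside zeros contribute.

I(r) ≈ 3.0445.


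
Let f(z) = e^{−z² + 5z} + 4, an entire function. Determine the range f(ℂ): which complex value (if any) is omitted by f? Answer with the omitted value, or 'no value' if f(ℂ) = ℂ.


Little Picard bounds the complement of f(ℂ) to at most one point.
The exponent g(z) = −z² + 5z is a nonconstant polynomial, hence surjective onto ℂ. So e^{g(z)} takes every value in {e^w : w ∈ ℂ} = ℂ ∖ {0}. Adding 4 shifts the range to ℂ ∖ {4}. f omits exactly 4.

Omitted value: 4.


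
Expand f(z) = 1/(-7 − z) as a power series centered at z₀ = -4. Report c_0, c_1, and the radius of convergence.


Let w = z − z₀, so z = z₀ + w.
Then -7 − z = -7 − (z₀ + w) = (-7 − z₀) − w = -3 − w.
f(z) = 1/(-3 − w) = (1/(-3)) · 1/(1 − w/(-3)) = Σ_{n≥0} w^n / (-3)^(n+1).
So c_n = 1/(-3)^(n+1):
  c_0 = 1/(-3)^1 = -1/3.
  c_1 = 1/(-3)^2 = 1/9.
The series is valid for |w/d| < 1, i.e. |z − z₀| < |d|.
Radius of convergence: R = |-7 − z₀| = |-3| = 3 (distance from z₀ to the singularity z = -7).

c_0 = -1/3, c_1 = 1/9; R = 3.


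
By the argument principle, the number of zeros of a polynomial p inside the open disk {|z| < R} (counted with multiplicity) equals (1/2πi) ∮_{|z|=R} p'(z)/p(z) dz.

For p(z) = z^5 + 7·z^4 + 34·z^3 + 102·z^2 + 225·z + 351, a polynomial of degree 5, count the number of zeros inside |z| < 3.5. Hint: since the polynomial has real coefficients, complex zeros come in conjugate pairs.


The zeros of p are: (0 + 3i), (0 - 3i), -3, (-2 + 3i), (-2 - 3i).
Their magnitudes are: 3, 3, 3, 3.606, 3.606.
Zeros with |z| < R = 3.5: (0 + 3i), (0 - 3i), -3.
Count = 3.
By the argument principle, (1/2πi) ∮_{|z|=R} p'(z)/p(z) dz equals exactly this count.

Number of zeros inside |z| < 3.5: 3.


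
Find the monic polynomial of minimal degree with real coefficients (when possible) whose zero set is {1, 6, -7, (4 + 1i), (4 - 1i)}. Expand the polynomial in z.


The polynomial is p(z) = ∏_{α ∈ S} (z − α), where S = {1, 6, -7, (4 + 1i), (4 - 1i)}.
Expanding the product yields: p(z) = z^5 -8·z^4 -26·z^3 + 386·z^2 -1067·z + 714.
Note conjugate pairs combine to real quadratics: (z − (4+1i))(z − (4−1i)) = z² − 8z + 17.
The resulting polynomial has degree 5 and real coefficients as required.

p(z) = z^5 -8·z^4 -26·z^3 + 386·z^2 -1067·z + 714.


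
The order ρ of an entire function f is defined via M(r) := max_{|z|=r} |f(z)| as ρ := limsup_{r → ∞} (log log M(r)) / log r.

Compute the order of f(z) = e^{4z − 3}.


|e^{4z − 3}| = e^{Re(4·z) + -3} ≤ e^{4|z|^1 + -3} = e^{4r^1 + -3} on |z| = r, so ρ ≤ 1. Choosing z on |z|=r so that 4·z is real positive (always possible by picking arg z appropriately) gives |f(z)| = e^{4r^1 + -3}, matching the bound. The additive constant -3 does not affect log log M(r) ~ 1·log r. Hence ρ = 1.
Therefore ρ = 1.

Order ρ = 1.


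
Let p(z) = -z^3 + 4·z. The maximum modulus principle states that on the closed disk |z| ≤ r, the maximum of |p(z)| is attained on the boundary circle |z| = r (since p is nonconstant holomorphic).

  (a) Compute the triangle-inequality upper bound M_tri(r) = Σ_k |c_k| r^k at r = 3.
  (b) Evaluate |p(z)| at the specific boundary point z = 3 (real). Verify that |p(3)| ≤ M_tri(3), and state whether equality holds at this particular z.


Coefficients: c_0 = 0, c_1 = 4, c_2 = 0, c_3 = -1. Radius r = 3.
Part (a). Triangle bound: M_tri(r) = Σ_k |c_k| r^k
  = |0|·3^0 + |4|·3^1 + |0|·3^2 + |-1|·3^3
  = 0 + 12 + 0 + 27 = 39.
This bounds M(r) := max_{|z|=r} |p(z)| from above; equality holds iff all terms c_k z^k can be made to align in phase at a single z on |z|=r.
Part (b). At z = 3 (real, on the circle |z| = r):
  p(3) = (0)·3^0 + (4)·3^1 + (0)·3^2 + (-1)·3^3 = -15.
  |p(3)| = 15.
Check: |p(3)| = 15 ≤ 39 = M_tri(3). ✓ Equality does not hold at z = 3 (the coefficients have mixed signs, so the terms do not all align in phase there).

M_tri(3) = 39; |p(3)| = 15; equality at z=3: no.


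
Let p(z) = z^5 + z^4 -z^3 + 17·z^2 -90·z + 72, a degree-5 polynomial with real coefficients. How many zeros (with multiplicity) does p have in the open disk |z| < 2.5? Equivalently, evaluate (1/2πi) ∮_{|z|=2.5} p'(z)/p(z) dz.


The zeros of p are: 2, (0 + 3i), (0 - 3i), -4, 1.
Their magnitudes are: 2, 3, 3, 4, 1.
Zeros with |z| < R = 2.5: 2, 1.
Count = 2.
By the argument principle, (1/2πi) ∮_{|z|=R} p'(z)/p(z) dz equals exactly this count.

Number of zeros inside |z| < 2.5: 2.


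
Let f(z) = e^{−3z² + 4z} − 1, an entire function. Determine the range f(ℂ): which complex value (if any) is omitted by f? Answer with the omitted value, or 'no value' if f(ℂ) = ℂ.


Little Picard bounds the complement of f(ℂ) to at most one point.
The exponent g(z) = −3z² + 4z is a nonconstant polynomial, hence surjective onto ℂ. So e^{g(z)} takes every value in {e^w : w ∈ ℂ} = ℂ ∖ {0}. Adding -1 shifts the range to ℂ ∖ {-1}. f omits exactly -1.

Omitted value: -1.


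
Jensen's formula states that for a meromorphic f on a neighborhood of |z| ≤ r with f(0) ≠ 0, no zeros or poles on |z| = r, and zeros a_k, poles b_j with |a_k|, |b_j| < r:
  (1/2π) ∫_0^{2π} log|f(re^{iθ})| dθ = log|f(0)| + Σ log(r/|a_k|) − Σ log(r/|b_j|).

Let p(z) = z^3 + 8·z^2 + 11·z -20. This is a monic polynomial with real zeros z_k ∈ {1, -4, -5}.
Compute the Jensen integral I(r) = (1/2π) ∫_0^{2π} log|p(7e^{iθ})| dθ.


Zeros: -5, -4, 1; r = 7.
Inside |z| < r: -5, -4, 1. Outside (|z| ≥ r): ∅.
p(0) = -20, so log|p(0)| = log(20) = 2.9957.
Apply Jensen: I(r) = log|p(0)| + Σ_k log(r/|z_k|), summed over zeros inside |z| < r.
  log(r/|z_k|) for z_k = 1: log(7/1) = 1.9459
  log(r/|z_k|) for z_k = -4: log(7/4) = 0.5596
  log(r/|z_k|) for z_k = -5: log(7/5) = 0.3365
Sum over inside zeros: 2.8420.
I(r) = log|p(0)| + (inside sum) = 2.9957 + 2.8420 = 5.8377.
Closed form (all zeros inside, monic): I(r) = n·log(r) = 3·log(7) = 5.8377. ✓

I(r) ≈ 5.8377.


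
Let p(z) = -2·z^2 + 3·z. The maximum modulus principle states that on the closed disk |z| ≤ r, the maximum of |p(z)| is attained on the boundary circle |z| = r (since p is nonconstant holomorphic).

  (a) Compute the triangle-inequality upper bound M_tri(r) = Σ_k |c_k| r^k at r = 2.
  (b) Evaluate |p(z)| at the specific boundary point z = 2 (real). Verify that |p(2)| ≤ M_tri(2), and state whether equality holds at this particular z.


Coefficients: c_0 = 0, c_1 = 3, c_2 = -2. Radius r = 2.
Part (a). Triangle bound: M_tri(r) = Σ_k |c_k| r^k
  = |0|·2^0 + |3|·2^1 + |-2|·2^2
  = 0 + 6 + 8 = 14.
This bounds M(r) := max_{|z|=r} |p(z)| from above; equality holds iff all terms c_k z^k can be made to align in phase at a single z on |z|=r.
Part (b). At z = 2 (real, on the circle |z| = r):
  p(2) = (0)·2^0 + (3)·2^1 + (-2)·2^2 = -2.
  |p(2)| = 2.
Check: |p(2)| = 2 ≤ 14 = M_tri(2). ✓ Equality does not hold at z = 2 (the coefficients have mixed signs, so the terms do not all align in phase there).

M_tri(2) = 14; |p(2)| = 2; equality at z=2: no.


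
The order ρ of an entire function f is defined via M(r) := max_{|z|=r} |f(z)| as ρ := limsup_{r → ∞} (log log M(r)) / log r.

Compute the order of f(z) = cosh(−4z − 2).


cosh(w) is a linear combination of e^{iw} and e^{−iw} (or e^w, e^{−w} in the hyperbolic case), so |cosh(w)| ≤ e^{|w|}. With w = −4z − 2, |w| ≤ 4|z| + 2 = 4r + 2 on |z| = r, giving M(r) ≤ e^{4r + 2}, so ρ ≤ 1. On a suitable ray (z = it for sin/cos; z = t for sinh/cosh, t real → ∞), |cosh(−4z − 2)| grows like e^{4|t|}/2, so ρ ≥ 1. Hence ρ = 1.
Therefore ρ = 1.

Order ρ = 1.


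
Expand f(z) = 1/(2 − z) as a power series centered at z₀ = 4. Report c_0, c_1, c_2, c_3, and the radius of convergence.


Let w = z − z₀, so z = z₀ + w.
Then 2 − z = 2 − (z₀ + w) = (2 − z₀) − w = -2 − w.
f(z) = 1/(-2 − w) = (1/(-2)) · 1/(1 − w/(-2)) = Σ_{n≥0} w^n / (-2)^(n+1).
So c_n = 1/(-2)^(n+1):
  c_0 = 1/(-2)^1 = -1/2.
  c_1 = 1/(-2)^2 = 1/4.
  c_2 = 1/(-2)^3 = -1/8.
  c_3 = 1/(-2)^4 = 1/16.
The series is valid for |w/d| < 1, i.e. |z − z₀| < |d|.
Radius of convergence: R = |2 − z₀| = |-2| = 2 (distance from z₀ to the singularity z = 2).

c_0 = -1/2, c_1 = 1/4, c_2 = -1/8, c_3 = 1/16; R = 2.


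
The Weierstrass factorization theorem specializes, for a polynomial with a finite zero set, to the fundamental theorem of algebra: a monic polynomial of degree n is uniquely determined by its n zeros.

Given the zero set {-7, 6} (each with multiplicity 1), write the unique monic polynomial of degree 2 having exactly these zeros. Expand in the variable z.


The polynomial is p(z) = ∏_{α ∈ S} (z − α), where S = {-7, 6}.
Expanding the product yields: p(z) = z^2 + z -42.
The resulting polynomial has degree 2 and real coefficients as required.

p(z) = z^2 + z -42.


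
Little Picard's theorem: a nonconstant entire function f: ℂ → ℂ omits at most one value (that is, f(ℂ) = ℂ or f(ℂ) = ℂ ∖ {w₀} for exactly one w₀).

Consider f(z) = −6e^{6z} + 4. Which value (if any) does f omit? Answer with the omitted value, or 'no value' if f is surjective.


Little Picard bounds the complement of f(ℂ) to at most one point.
e^{6z} is never zero on ℂ, so -6·e^{6z} takes every value in ℂ ∖ {0}. Adding 4 shifts the range to ℂ ∖ {4}. Thus f omits exactly the value 4.

Omitted value: 4.


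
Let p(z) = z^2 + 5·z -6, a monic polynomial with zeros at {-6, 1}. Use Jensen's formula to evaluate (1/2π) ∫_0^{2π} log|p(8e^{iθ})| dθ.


Zeros: -6, 1; r = 8.
Inside |z| < r: -6, 1. Outside (|z| ≥ r): ∅.
p(0) = -6, so log|p(0)| = log(6) = 1.7918.
Apply Jensen: I(r) = log|p(0)| + Σ_k log(r/|z_k|), summed over zeros inside |z| < r.
  log(r/|z_k|) for z_k = -6: log(8/6) = 0.2877
  log(r/|z_k|) for z_k = 1: log(8/1) = 2.0794
Sum over inside zeros: 2.3671.
I(r) = log|p(0)| + (inside sum) = 1.7918 + 2.3671 = 4.1589.
Closed form (all zeros inside, monic): I(r) = n·log(r) = 2·log(8) = 4.1589. ✓

I(r) ≈ 4.1589.


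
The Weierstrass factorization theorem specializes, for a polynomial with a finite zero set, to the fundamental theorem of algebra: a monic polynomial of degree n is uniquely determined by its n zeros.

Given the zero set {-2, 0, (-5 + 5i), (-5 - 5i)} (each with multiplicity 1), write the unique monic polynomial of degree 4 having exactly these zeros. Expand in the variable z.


The polynomial is p(z) = ∏_{α ∈ S} (z − α), where S = {-2, 0, (-5 + 5i), (-5 - 5i)}.
Expanding the product yields: p(z) = z^4 + 12·z^3 + 70·z^2 + 100·z.
Note conjugate pairs combine to real quadratics: (z − (-5+5i))(z − (-5−5i)) = z² + 10z + 50.
The resulting polynomial has degree 4 and real coefficients as required.

p(z) = z^4 + 12·z^3 + 70·z^2 + 100·z.


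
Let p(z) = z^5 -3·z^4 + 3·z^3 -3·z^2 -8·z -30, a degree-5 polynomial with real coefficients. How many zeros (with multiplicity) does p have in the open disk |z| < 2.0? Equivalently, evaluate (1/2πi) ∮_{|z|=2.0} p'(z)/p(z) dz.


The zeros of p are: (1 + 2i), (1 - 2i), (-1 + 1i), (-1 - 1i), 3.
Their magnitudes are: 2.236, 2.236, 1.414, 1.414, 3.
Zeros with |z| < R = 2.0: (-1 + 1i), (-1 - 1i).
Count = 2.
By the argument principle, (1/2πi) ∮_{|z|=R} p'(z)/p(z) dz equals exactly this count.

Number of zeros inside |z| < 2.0: 2.


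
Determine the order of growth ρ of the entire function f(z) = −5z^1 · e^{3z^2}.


M(r) = max_{|z|=r} |-5|·|z|^1·|e^{3z^2}| = 5·r^1 · e^{3r^2} (the factors attain their maxima compatibly on |z|=r). Then log M(r) = log 5 + 1·log r + 3r^2, dominated by the last term, so log log M(r) ~ 2·log r. The polynomial factor -5z^1 contributes only a log r term and does not affect the order. ρ = 2.
Therefore ρ = 2.

Order ρ = 2.


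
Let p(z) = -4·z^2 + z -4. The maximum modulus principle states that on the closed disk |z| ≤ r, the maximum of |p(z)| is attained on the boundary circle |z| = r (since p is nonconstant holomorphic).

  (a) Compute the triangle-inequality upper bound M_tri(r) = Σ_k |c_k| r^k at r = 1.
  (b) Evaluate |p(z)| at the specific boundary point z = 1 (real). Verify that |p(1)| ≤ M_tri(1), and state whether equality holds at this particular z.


Coefficients: c_0 = -4, c_1 = 1, c_2 = -4. Radius r = 1.
Part (a). Triangle bound: M_tri(r) = Σ_k |c_k| r^k
  = |-4|·1^0 + |1|·1^1 + |-4|·1^2
  = 4 + 1 + 4 = 9.
This bounds M(r) := max_{|z|=r} |p(z)| from above; equality holds iff all terms c_k z^k can be made to align in phase at a single z on |z|=r.
Part (b). At z = 1 (real, on the circle |z| = r):
  p(1) = (-4)·1^0 + (1)·1^1 + (-4)·1^2 = -7.
  |p(1)| = 7.
Check: |p(1)| = 7 ≤ 9 = M_tri(1). ✓ Equality does not hold at z = 1 (the coefficients have mixed signs, so the terms do not all align in phase there).

M_tri(1) = 9; |p(1)| = 7; equality at z=1: no.


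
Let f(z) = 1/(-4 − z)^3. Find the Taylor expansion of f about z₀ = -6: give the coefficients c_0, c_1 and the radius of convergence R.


Let w = z − z₀, so z = z₀ + w.
Then -4 − z = -4 − (z₀ + w) = (-4 − z₀) − w = 2 − w.
f(z) = 1/(2 − w)^3 = (1/(2)^3) · (1 − w/(2))^{−3}.
By the binomial series (1−u)^{−3} = Σ_{n≥0} C(n+2, 2) u^n for |u|<1, with u = w/(2):
  c_n = C(n+2, 2) / (2)^(n+3).
  c_0 = 1/(2)^3 = 1/8.
  c_1 = 3/(2)^4 = 3/16.
The series is valid for |w/d| < 1, i.e. |z − z₀| < |d|.
Radius of convergence: R = |-4 − z₀| = |2| = 2 (distance from z₀ to the singularity z = -4).

c_0 = 1/8, c_1 = 3/16; R = 2.


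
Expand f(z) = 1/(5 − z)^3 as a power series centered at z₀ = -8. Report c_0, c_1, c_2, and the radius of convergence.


Let w = z − z₀, so z = z₀ + w.
Then 5 − z = 5 − (z₀ + w) = (5 − z₀) − w = 13 − w.
f(z) = 1/(13 − w)^3 = (1/(13)^3) · (1 − w/(13))^{−3}.
By the binomial series (1−u)^{−3} = Σ_{n≥0} C(n+2, 2) u^n for |u|<1, with u = w/(13):
  c_n = C(n+2, 2) / (13)^(n+3).
  c_0 = 1/(13)^3 = 1/2197.
  c_1 = 3/(13)^4 = 3/28561.
  c_2 = 6/(13)^5 = 6/371293.
The series is valid for |w/d| < 1, i.e. |z − z₀| < |d|.
Radius of convergence: R = |5 − z₀| = |13| = 13 (distance from z₀ to the singularity z = 5).

c_0 = 1/2197, c_1 = 3/28561, c_2 = 6/371293; R = 13.


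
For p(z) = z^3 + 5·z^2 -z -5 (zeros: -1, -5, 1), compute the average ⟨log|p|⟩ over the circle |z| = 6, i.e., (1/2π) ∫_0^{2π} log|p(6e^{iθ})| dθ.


Zeros: -5, -1, 1; r = 6.
Inside |z| < r: -5, -1, 1. Outside (|z| ≥ r): ∅.
p(0) = -5, so log|p(0)| = log(5) = 1.6094.
Apply Jensen: I(r) = log|p(0)| + Σ_k log(r/|z_k|), summed over zeros inside |z| < r.
  log(r/|z_k|) for z_k = -1: log(6/1) = 1.7918
  log(r/|z_k|) for z_k = -5: log(6/5) = 0.1823
  log(r/|z_k|) for z_k = 1: log(6/1) = 1.7918
Sum over inside zeros: 3.7658.
I(r) = log|p(0)| + (inside sum) = 1.6094 + 3.7658 = 5.3753.
Closed form (all zeros inside, monic): I(r) = n·log(r) = 3·log(6) = 5.3753. ✓

I(r) ≈ 5.3753.


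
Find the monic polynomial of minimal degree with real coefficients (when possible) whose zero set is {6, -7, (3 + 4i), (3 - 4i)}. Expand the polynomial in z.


The polynomial is p(z) = ∏_{α ∈ S} (z − α), where S = {6, -7, (3 + 4i), (3 - 4i)}.
Expanding the product yields: p(z) = z^4 -5·z^3 -23·z^2 + 277·z -1050.
Note conjugate pairs combine to real quadratics: (z − (3+4i))(z − (3−4i)) = z² − 6z + 25.
The resulting polynomial has degree 4 and real coefficients as required.

p(z) = z^4 -5·z^3 -23·z^2 + 277·z -1050.


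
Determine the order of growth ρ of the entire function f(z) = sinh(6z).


sinh(w) is a linear combination of e^{iw} and e^{−iw} (or e^w, e^{−w} in the hyperbolic case), so |sinh(w)| ≤ e^{|w|}. With w = 6z, |w| ≤ 6|z| + 0 = 6r + 0 on |z| = r, giving M(r) ≤ e^{6r + 0}, so ρ ≤ 1. On a suitable ray (z = it for sin/cos; z = t for sinh/cosh, t real → ∞), |sinh(6z)| grows like e^{6|t|}/2, so ρ ≥ 1. Hence ρ = 1.
Therefore ρ = 1.

Order ρ = 1.


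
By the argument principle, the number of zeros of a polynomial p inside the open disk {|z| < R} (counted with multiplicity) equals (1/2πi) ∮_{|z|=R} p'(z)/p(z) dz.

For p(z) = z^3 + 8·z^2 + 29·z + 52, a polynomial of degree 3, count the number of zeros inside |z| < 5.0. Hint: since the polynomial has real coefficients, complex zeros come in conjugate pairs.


The zeros of p are: (-2 + 3i), (-2 - 3i), -4.
Their magnitudes are: 3.606, 3.606, 4.
Zeros with |z| < R = 5.0: (-2 + 3i), (-2 - 3i), -4.
Count = 3.
By the argument principle, (1/2πi) ∮_{|z|=R} p'(z)/p(z) dz equals exactly this count.

Number of zeros inside |z| < 5.0: 3.


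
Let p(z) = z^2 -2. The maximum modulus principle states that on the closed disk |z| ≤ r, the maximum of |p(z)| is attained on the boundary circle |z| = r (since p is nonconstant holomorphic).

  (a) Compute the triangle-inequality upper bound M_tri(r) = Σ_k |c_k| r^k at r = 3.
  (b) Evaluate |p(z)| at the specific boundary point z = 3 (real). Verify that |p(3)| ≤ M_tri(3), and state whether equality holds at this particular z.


Coefficients: c_0 = -2, c_1 = 0, c_2 = 1. Radius r = 3.
Part (a). Triangle bound: M_tri(r) = Σ_k |c_k| r^k
  = |-2|·3^0 + |0|·3^1 + |1|·3^2
  = 2 + 0 + 9 = 11.
This bounds M(r) := max_{|z|=r} |p(z)| from above; equality holds iff all terms c_k z^k can be made to align in phase at a single z on |z|=r.
Part (b). At z = 3 (real, on the circle |z| = r):
  p(3) = (-2)·3^0 + (0)·3^1 + (1)·3^2 = 7.
  |p(3)| = 7.
Check: |p(3)| = 7 ≤ 11 = M_tri(3). ✓ Equality does not hold at z = 3 (the coefficients have mixed signs, so the terms do not all align in phase there).

M_tri(3) = 11; |p(3)| = 7; equality at z=3: no.


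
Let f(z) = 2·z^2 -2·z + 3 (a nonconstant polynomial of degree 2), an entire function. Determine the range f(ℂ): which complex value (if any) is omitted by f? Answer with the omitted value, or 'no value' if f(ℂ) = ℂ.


Little Picard bounds the complement of f(ℂ) to at most one point.
For every w ∈ ℂ, the equation p(z) − w = 0 is a nonconstant polynomial in z and hence has at least one root by the fundamental theorem of algebra. So p is surjective onto ℂ, omitting no value.

Omitted value: no value.


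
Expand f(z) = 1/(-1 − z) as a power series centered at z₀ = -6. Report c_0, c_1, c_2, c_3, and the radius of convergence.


Let w = z − z₀, so z = z₀ + w.
Then -1 − z = -1 − (z₀ + w) = (-1 − z₀) − w = 5 − w.
f(z) = 1/(5 − w) = (1/(5)) · 1/(1 − w/(5)) = Σ_{n≥0} w^n / (5)^(n+1).
So c_n = 1/(5)^(n+1):
  c_0 = 1/(5)^1 = 1/5.
  c_1 = 1/(5)^2 = 1/25.
  c_2 = 1/(5)^3 = 1/125.
  c_3 = 1/(5)^4 = 1/625.
The series is valid for |w/d| < 1, i.e. |z − z₀| < |d|.
Radius of convergence: R = |-1 − z₀| = |5| = 5 (distance from z₀ to the singularity z = -1).

c_0 = 1/5, c_1 = 1/25, c_2 = 1/125, c_3 = 1/625; R = 5.


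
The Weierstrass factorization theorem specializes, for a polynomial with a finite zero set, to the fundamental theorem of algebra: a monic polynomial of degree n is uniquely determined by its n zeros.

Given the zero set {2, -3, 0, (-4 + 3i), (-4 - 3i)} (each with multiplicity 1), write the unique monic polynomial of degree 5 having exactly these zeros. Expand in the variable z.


The polynomial is p(z) = ∏_{α ∈ S} (z − α), where S = {2, -3, 0, (-4 + 3i), (-4 - 3i)}.
Expanding the product yields: p(z) = z^5 + 9·z^4 + 27·z^3 -23·z^2 -150·z.
Note conjugate pairs combine to real quadratics: (z − (-4+3i))(z − (-4−3i)) = z² + 8z + 25.
The resulting polynomial has degree 5 and real coefficients as required.

p(z) = z^5 + 9·z^4 + 27·z^3 -23·z^2 -150·z.


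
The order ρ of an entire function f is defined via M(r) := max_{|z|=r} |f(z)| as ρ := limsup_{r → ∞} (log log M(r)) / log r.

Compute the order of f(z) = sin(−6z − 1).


sin(w) is a linear combination of e^{iw} and e^{−iw} (or e^w, e^{−w} in the hyperbolic case), so |sin(w)| ≤ e^{|w|}. With w = −6z − 1, |w| ≤ 6|z| + 1 = 6r + 1 on |z| = r, giving M(r) ≤ e^{6r + 1}, so ρ ≤ 1. On a suitable ray (z = it for sin/cos; z = t for sinh/cosh, t real → ∞), |sin(−6z − 1)| grows like e^{6|t|}/2, so ρ ≥ 1. Hence ρ = 1.
Therefore ρ = 1.

Order ρ = 1.


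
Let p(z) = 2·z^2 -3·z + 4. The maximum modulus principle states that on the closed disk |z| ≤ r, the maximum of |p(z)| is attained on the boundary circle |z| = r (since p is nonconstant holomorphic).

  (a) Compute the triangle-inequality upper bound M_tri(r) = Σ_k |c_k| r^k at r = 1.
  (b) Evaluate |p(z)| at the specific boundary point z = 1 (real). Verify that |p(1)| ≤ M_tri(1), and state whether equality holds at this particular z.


Coefficients: c_0 = 4, c_1 = -3, c_2 = 2. Radius r = 1.
Part (a). Triangle bound: M_tri(r) = Σ_k |c_k| r^k
  = |4|·1^0 + |-3|·1^1 + |2|·1^2
  = 4 + 3 + 2 = 9.
This bounds M(r) := max_{|z|=r} |p(z)| from above; equality holds iff all terms c_k z^k can be made to align in phase at a single z on |z|=r.
Part (b). At z = 1 (real, on the circle |z| = r):
  p(1) = (4)·1^0 + (-3)·1^1 + (2)·1^2 = 3.
  |p(1)| = 3.
Check: |p(1)| = 3 ≤ 9 = M_tri(1). ✓ Equality does not hold at z = 1 (the coefficients have mixed signs, so the terms do not all align in phase there).

M_tri(1) = 9; |p(1)| = 3; equality at z=1: no.


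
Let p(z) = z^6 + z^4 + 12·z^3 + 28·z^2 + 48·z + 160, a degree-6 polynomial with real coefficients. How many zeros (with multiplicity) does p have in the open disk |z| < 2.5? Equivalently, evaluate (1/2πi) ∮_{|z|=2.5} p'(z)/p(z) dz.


The zeros of p are: (2 + 2i), (2 - 2i), (-2 + 1i), (-2 - 1i), (0 + 2i), (0 - 2i).
Their magnitudes are: 2.828, 2.828, 2.236, 2.236, 2, 2.
Zeros with |z| < R = 2.5: (-2 + 1i), (-2 - 1i), (0 + 2i), (0 - 2i).
Count = 4.
By the argument principle, (1/2πi) ∮_{|z|=R} p'(z)/p(z) dz equals exactly this count.

Number of zeros inside |z| < 2.5: 4.


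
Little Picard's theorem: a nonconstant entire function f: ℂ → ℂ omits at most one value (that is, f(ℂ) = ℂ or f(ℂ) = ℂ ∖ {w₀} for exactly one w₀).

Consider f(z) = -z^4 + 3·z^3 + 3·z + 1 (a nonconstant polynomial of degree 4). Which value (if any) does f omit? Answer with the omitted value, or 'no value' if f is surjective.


Little Picard bounds the complement of f(ℂ) to at most one point.
For every w ∈ ℂ, the equation p(z) − w = 0 is a nonconstant polynomial in z and hence has at least one root by the fundamental theorem of algebra. So p is surjective onto ℂ, omitting no value.

Omitted value: no value.


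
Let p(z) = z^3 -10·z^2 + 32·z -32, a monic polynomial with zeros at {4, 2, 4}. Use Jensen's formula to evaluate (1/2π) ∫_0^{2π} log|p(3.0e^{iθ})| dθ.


Zeros: 2, 4, 4; r = 3.0.
Inside |z| < r: 2. Outside (|z| ≥ r): 4, 4.
p(0) = -32, so log|p(0)| = log(32) = 3.4657.
Apply Jensen: I(r) = log|p(0)| + Σ_k log(r/|z_k|), summed over zeros inside |z| < r.
  log(r/|z_k|) for z_k = 2: log(3.0/2) = 0.4055
  Outside zeros (4, 4) contribute nothing to the Jensen sum.
Sum over inside zeros: 0.4055.
I(r) = log|p(0)| + (inside sum) = 3.4657 + 0.4055 = 3.8712.
Note: since some zeros are outside |z| ≤ r, the simplified n·log(r) form does NOT apply — only the inside zeros contribute.

I(r) ≈ 3.8712.


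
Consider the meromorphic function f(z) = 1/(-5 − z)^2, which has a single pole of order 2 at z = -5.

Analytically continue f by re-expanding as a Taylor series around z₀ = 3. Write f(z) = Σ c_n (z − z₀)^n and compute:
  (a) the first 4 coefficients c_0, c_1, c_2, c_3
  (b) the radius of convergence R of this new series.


Let w = z − z₀, so z = z₀ + w.
Then -5 − z = -5 − (z₀ + w) = (-5 − z₀) − w = -8 − w.
f(z) = 1/(-8 − w)^2 = (1/(-8)^2) · (1 − w/(-8))^{−2}.
By the binomial series (1−u)^{−2} = Σ_{n≥0} C(n+1, 1) u^n for |u|<1, with u = w/(-8):
  c_n = C(n+1, 1) / (-8)^(n+2).
  c_0 = 1/(-8)^2 = 1/64.
  c_1 = 2/(-8)^3 = -1/256.
  c_2 = 3/(-8)^4 = 3/4096.
  c_3 = 4/(-8)^5 = -1/8192.
The series is valid for |w/d| < 1, i.e. |z − z₀| < |d|.
Radius of convergence: R = |-5 − z₀| = |-8| = 8 (distance from z₀ to the singularity z = -5).

c_0 = 1/64, c_1 = -1/256, c_2 = 3/4096, c_3 = -1/8192; R = 8.


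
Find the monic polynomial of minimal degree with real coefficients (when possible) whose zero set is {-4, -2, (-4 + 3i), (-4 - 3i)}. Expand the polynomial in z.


The polynomial is p(z) = ∏_{α ∈ S} (z − α), where S = {-4, -2, (-4 + 3i), (-4 - 3i)}.
Expanding the product yields: p(z) = z^4 + 14·z^3 + 81·z^2 + 214·z + 200.
Note conjugate pairs combine to real quadratics: (z − (-4+3i))(z − (-4−3i)) = z² + 8z + 25.
The resulting polynomial has degree 4 and real coefficients as required.

p(z) = z^4 + 14·z^3 + 81·z^2 + 214·z + 200.


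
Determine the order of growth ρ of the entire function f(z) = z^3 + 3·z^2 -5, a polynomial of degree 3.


|f(z)| ≤ Σ|c_k|·r^k = O(r^3) as r → ∞. Polynomial growth is O(e^{r^ε}) for every ε > 0 (since r^3/e^{r^ε} → 0), so ρ ≤ ε for all ε > 0, i.e. ρ = 0. Every nonconstant polynomial has order 0.
Therefore ρ = 0.

Order ρ = 0.


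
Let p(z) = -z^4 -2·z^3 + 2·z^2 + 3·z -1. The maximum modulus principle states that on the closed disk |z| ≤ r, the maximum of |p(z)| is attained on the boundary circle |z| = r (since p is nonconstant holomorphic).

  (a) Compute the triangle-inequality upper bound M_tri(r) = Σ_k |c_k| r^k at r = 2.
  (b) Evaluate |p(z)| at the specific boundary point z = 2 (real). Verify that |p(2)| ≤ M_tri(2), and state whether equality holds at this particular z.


Coefficients: c_0 = -1, c_1 = 3, c_2 = 2, c_3 = -2, c_4 = -1. Radius r = 2.
Part (a). Triangle bound: M_tri(r) = Σ_k |c_k| r^k
  = |-1|·2^0 + |3|·2^1 + |2|·2^2 + |-2|·2^3 + |-1|·2^4
  = 1 + 6 + 8 + 16 + 16 = 47.
This bounds M(r) := max_{|z|=r} |p(z)| from above; equality holds iff all terms c_k z^k can be made to align in phase at a single z on |z|=r.
Part (b). At z = 2 (real, on the circle |z| = r):
  p(2) = (-1)·2^0 + (3)·2^1 + (2)·2^2 + (-2)·2^3 + (-1)·2^4 = -19.
  |p(2)| = 19.
Check: |p(2)| = 19 ≤ 47 = M_tri(2). ✓ Equality does not hold at z = 2 (the coefficients have mixed signs, so the terms do not all align in phase there).

M_tri(2) = 47; |p(2)| = 19; equality at z=2: no.


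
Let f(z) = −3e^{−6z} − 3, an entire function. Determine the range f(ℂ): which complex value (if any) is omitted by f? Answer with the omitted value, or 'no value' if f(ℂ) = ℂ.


Little Picard bounds the complement of f(ℂ) to at most one point.
e^{−6z} is never zero on ℂ, so -3·e^{−6z} takes every value in ℂ ∖ {0}. Adding -3 shifts the range to ℂ ∖ {-3}. Thus f omits exactly the value -3.

Omitted value: -3.


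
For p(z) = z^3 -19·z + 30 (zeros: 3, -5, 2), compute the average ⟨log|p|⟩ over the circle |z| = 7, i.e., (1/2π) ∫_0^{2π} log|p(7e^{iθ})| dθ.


Zeros: -5, 2, 3; r = 7.
Inside |z| < r: -5, 2, 3. Outside (|z| ≥ r): ∅.
p(0) = 30, so log|p(0)| = log(30) = 3.4012.
Apply Jensen: I(r) = log|p(0)| + Σ_k log(r/|z_k|), summed over zeros inside |z| < r.
  log(r/|z_k|) for z_k = 3: log(7/3) = 0.8473
  log(r/|z_k|) for z_k = -5: log(7/5) = 0.3365
  log(r/|z_k|) for z_k = 2: log(7/2) = 1.2528
Sum over inside zeros: 2.4365.
I(r) = log|p(0)| + (inside sum) = 3.4012 + 2.4365 = 5.8377.
Closed form (all zeros inside, monic): I(r) = n·log(r) = 3·log(7) = 5.8377. ✓

I(r) ≈ 5.8377.


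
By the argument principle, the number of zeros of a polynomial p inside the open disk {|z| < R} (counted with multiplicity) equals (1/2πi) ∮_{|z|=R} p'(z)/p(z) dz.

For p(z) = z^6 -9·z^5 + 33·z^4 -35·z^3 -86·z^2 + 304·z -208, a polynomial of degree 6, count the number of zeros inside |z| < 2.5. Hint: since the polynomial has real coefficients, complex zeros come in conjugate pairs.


The zeros of p are: (2 + 2i), (2 - 2i), 1, -2, (3 + 2i), (3 - 2i).
Their magnitudes are: 2.828, 2.828, 1, 2, 3.606, 3.606.
Zeros with |z| < R = 2.5: 1, -2.
Count = 2.
By the argument principle, (1/2πi) ∮_{|z|=R} p'(z)/p(z) dz equals exactly this count.

Number of zeros inside |z| < 2.5: 2.
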